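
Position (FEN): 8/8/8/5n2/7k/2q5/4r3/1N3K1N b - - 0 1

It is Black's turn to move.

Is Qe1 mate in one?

yes

After Qe1: white king on f1; in check: yes, from the black queen on e1.
King squares — e1: attacked by Re2; g1: attacked by Qe1; e2: attacked by Qe1; f2: attacked by Qe1; g2: attacked by Re2.
White has no legal moves → checkmate.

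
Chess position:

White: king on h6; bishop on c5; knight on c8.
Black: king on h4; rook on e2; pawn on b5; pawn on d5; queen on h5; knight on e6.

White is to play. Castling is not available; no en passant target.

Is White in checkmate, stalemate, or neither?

checkmate

White to move; white king on h6.
In check: yes, from the black queen on h5.
King squares — g5: attacked by Kh4; h5: attacked by Kh4; g6: attacked by Qh5; g7: attacked by Ne6; h7: attacked by Qh5.
Legal moves for White: none.
In check with no legal moves → checkmate.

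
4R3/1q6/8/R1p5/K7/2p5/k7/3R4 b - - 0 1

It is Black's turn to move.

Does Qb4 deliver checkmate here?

After Qb4: white king on a4; in check: yes, from the black queen on b4.
King squares — a3: attacked by Ka2; b3: attacked by Ka2; b4: attacked by Pc5; a5: own rook; b5: attacked by Qb4.
White has no legal moves → checkmate.

yes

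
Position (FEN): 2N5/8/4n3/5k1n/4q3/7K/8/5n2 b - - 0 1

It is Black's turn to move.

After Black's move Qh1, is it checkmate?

After Qh1: white king on h3; in check: yes, from the black queen on h1.
King squares — g2: attacked by Qh1; h2: attacked by Nf1; g3: attacked by Nf1; g4: attacked by Kf5; h4: attacked by Qh1.
White has no legal moves → checkmate.

yes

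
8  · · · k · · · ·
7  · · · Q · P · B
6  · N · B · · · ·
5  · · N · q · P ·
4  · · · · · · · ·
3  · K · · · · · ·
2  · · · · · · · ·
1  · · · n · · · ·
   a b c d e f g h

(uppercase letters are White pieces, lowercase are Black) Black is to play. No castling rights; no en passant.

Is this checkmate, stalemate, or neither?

checkmate

Black to move; black king on d8.
In check: yes, from the white queen on d7.
King squares — c7: attacked by Bd6; d7: attacked by Nc5; e7: attacked by Bd6; c8: attacked by Nb6; e8: attacked by Qd7.
Legal moves for Black: none.
In check with no legal moves → checkmate.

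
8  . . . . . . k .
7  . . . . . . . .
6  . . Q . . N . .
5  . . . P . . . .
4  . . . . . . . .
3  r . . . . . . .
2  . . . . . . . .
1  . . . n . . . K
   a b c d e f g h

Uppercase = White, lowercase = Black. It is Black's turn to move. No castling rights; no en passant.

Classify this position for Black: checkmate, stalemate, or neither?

neither

Black to move; black king on g8.
In check: yes, from the white knight on f6.
Legal moves for Black: Kh8, Kf8, Kg7, Kf7.
Black is in check but has 4 legal moves → neither.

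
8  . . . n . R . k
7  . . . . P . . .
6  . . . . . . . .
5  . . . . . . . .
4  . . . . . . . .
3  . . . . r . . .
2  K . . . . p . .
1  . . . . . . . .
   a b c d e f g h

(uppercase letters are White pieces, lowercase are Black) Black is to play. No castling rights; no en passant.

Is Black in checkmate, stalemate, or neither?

Black to move; black king on h8.
In check: yes, from the white rook on f8.
King squares — g7: available; h7: available; g8: attacked by Rf8.
Legal moves for Black: Kh7, Kg7.
Black is in check but has 2 legal moves → neither.

neither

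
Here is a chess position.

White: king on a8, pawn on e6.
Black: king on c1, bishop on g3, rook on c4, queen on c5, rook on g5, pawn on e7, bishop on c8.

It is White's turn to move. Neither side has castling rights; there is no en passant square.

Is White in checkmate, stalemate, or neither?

White to move; white king on a8.
In check: no.
King squares — a7: attacked by Qc5; b7: attacked by Bc8; b8: attacked by Bg3.
Legal moves for White: none.
Not in check and no legal moves → stalemate.

stalemate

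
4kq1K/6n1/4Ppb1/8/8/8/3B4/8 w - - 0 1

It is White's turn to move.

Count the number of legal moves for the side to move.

White to move; king on h8.
In check: yes, from the black queen on f8.
Legal moves: none.
Count: 0.

0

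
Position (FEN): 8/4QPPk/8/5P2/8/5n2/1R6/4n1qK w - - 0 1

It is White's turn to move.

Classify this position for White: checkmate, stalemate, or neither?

White to move; white king on h1.
In check: yes, from the black queen on g1.
King squares — g1: attacked by Nf3; g2: attacked by Ne1; h2: attacked by Qg1.
Legal moves for White: none.
In check with no legal moves → checkmate.

checkmate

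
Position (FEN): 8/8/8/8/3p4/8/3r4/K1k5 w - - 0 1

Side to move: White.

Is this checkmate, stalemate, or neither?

White to move; white king on a1.
In check: no.
King squares — b1: attacked by Kc1; a2: attacked by Rd2; b2: attacked by Kc1.
Legal moves for White: none.
Not in check and no legal moves → stalemate.

stalemate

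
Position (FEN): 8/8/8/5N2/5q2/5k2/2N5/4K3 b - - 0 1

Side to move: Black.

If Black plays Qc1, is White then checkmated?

After Qc1: white king on e1; in check: yes, from the black queen on c1.
King squares — d1: attacked by Qc1; f1: attacked by Qc1; d2: attacked by Qc1; e2: attacked by Kf3; f2: attacked by Kf3.
White has no legal moves → checkmate.

yes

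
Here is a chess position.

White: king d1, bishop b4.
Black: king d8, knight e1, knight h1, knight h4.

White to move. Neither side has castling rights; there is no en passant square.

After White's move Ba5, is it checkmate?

no

After Ba5: black king on d8; in check: yes, from the white bishop on a5.
Black has 4 legal replies: Ke8, Kc8, Ke7, Kd7.
In check but a legal move exists → not checkmate.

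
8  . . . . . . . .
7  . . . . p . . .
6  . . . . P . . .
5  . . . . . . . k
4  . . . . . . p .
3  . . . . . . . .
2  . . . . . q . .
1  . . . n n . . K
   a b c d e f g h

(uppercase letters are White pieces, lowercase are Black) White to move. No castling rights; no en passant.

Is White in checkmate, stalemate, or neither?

stalemate

White to move; white king on h1.
In check: no.
King squares — g1: attacked by Qf2; g2: attacked by Ne1; h2: attacked by Qf2.
Legal moves for White: none.
Not in check and no legal moves → stalemate.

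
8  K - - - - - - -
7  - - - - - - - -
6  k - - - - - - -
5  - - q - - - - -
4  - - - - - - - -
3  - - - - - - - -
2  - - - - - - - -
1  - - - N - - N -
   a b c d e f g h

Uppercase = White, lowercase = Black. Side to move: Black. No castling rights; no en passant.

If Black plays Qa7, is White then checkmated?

yes

After Qa7: white king on a8; in check: yes, from the black queen on a7.
King squares — a7: attacked by Ka6; b7: attacked by Ka6; b8: attacked by Qa7.
White has no legal moves → checkmate.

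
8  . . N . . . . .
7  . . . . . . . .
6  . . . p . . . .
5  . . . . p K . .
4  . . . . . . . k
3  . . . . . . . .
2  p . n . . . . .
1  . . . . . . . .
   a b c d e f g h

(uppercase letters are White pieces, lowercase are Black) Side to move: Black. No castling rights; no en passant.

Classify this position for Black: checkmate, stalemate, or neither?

neither

Black to move; black king on h4.
In check: no.
Legal moves for Black: Kh5, Kh3, Kg3, Nd4+, Nb4, Ne3+, Na3, Ne1, Na1, d5, e4, a1=Q, a1=R, a1=B, a1=N.
Black has 15 legal moves and is not in check → neither.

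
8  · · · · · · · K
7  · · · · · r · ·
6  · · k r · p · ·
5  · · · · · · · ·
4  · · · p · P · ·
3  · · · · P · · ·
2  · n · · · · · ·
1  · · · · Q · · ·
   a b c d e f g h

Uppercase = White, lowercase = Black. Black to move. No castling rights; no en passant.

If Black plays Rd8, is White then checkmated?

After Rd8: white king on h8; in check: yes, from the black rook on d8.
King squares — g7: attacked by Rf7; h7: attacked by Rf7; g8: attacked by Rd8.
White has no legal moves → checkmate.

yes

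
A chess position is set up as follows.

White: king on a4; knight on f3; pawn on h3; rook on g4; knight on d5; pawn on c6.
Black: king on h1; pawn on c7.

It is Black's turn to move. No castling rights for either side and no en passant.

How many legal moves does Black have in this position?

0

Black to move; king on h1.
In check: no.
Legal moves: none.
Count: 0.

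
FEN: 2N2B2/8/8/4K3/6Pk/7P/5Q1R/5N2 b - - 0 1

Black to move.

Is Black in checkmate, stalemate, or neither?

neither

Black to move; black king on h4.
In check: yes, from the white queen on f2.
Legal moves for Black: Kg5.
Black is in check but has 1 legal move → neither.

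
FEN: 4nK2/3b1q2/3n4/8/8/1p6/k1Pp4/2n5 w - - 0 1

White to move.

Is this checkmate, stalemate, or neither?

checkmate

White to move; white king on f8.
In check: yes, from the black queen on f7.
King squares — e7: attacked by Qf7; f7: attacked by Nd6; g7: attacked by Qf7; e8: attacked by Nd6; g8: attacked by Qf7.
Legal moves for White: none.
In check with no legal moves → checkmate.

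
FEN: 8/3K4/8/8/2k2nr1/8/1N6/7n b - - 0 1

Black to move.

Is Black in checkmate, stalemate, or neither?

neither

Black to move; black king on c4.
In check: yes, from the white knight on b2.
King squares — b3: available; c3: available; d3: attacked by Nb2; b4: available; d4: available; b5: available; c5: available; d5: available.
Legal moves for Black: Kd5, Kc5, Kb5, Kd4, Kb4, Kc3, Kb3.
Black is in check but has 7 legal moves → neither.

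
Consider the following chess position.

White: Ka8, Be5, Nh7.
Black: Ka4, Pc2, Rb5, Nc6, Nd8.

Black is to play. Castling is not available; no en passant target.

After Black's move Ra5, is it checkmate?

After Ra5: white king on a8; in check: yes, from the black rook on a5.
King squares — a7: attacked by Ra5; b7: attacked by Nd8; b8: attacked by Nc6.
White has no legal moves → checkmate.

yes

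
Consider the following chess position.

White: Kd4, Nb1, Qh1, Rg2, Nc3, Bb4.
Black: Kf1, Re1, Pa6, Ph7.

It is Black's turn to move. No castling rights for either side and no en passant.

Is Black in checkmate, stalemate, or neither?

checkmate

Black to move; black king on f1.
In check: yes, from the white queen on h1.
King squares — e1: own rook; g1: attacked by Qh1; e2: attacked by Rg2; f2: attacked by Rg2; g2: attacked by Qh1.
Legal moves for Black: none.
In check with no legal moves → checkmate.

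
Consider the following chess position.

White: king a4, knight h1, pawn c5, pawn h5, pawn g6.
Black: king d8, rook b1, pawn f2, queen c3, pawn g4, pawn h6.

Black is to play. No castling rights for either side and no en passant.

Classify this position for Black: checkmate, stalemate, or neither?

Black to move; black king on d8.
In check: no.
Legal moves for Black include: Ke8, Kc8, Ke7, Kd7, Kc7, Qh8, Qg7, Qf6, Qe5, Qxc5, Qa5+, Qd4+, Qc4+, Qb4#, Qh3, Qg3, Qf3, Qe3, ... (list truncated; more exist).
Black has legal moves and is not in check → neither.

neither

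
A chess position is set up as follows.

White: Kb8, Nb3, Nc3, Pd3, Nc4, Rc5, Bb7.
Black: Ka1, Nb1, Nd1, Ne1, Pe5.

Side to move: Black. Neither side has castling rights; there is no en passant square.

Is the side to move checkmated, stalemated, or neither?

Black to move; black king on a1.
In check: yes, from the white knight on b3.
King squares — b1: own knight; a2: attacked by Nc3; b2: attacked by Nc4.
Legal moves for Black: none.
In check with no legal moves → checkmate.

checkmate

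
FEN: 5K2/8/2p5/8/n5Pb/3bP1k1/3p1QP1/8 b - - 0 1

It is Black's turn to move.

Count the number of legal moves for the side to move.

3

Black to move; king on g3.
In check: yes, from the white queen on f2.
Legal moves: Kxg4, Kh2, Kxf2.
Count: 3.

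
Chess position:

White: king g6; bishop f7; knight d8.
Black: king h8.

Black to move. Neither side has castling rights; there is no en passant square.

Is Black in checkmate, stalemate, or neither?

Black to move; black king on h8.
In check: no.
King squares — g7: attacked by Kg6; h7: attacked by Kg6; g8: attacked by Bf7.
Legal moves for Black: none.
Not in check and no legal moves → stalemate.

stalemate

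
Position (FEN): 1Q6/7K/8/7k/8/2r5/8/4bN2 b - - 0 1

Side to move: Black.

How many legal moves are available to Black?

21

Black to move; king on h5.
In check: no.
Legal moves: Kg5, Kh4, Kg4, Rc8, Rc7+, Rc6, Rc5, Rc4, Rh3, Rg3, Rf3, Re3, Rd3, Rb3, Ra3, Rc2, Rc1, Bh4, Bg3, Bf2, Bd2.
Count: 21.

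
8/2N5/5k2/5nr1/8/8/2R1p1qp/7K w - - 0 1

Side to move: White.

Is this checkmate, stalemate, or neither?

checkmate

White to move; white king on h1.
In check: yes, from the black queen on g2.
King squares — g1: attacked by Qg2; g2: attacked by Rg5; h2: attacked by Qg2.
Legal moves for White: none.
In check with no legal moves → checkmate.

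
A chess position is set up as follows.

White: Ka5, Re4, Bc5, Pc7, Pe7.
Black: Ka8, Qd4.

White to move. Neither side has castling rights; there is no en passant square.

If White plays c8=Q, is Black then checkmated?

yes

After c8=Q: black king on a8; in check: yes, from the white queen on c8.
King squares — a7: attacked by Bc5; b7: attacked by Qc8; b8: attacked by Qc8.
Black has no legal moves → checkmate.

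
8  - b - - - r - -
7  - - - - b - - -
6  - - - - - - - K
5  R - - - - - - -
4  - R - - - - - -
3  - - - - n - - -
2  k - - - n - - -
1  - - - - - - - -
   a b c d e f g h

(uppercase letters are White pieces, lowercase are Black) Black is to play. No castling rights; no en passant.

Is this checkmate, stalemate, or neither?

Black to move; black king on a2.
In check: yes, from the white rook on a5.
King squares — a1: attacked by Ra5; b1: attacked by Rb4; b2: attacked by Rb4; a3: attacked by Ra5; b3: attacked by Rb4.
Legal moves for Black: none.
In check with no legal moves → checkmate.

checkmate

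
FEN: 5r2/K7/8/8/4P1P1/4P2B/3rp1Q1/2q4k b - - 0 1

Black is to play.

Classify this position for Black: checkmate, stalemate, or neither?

checkmate

Black to move; black king on h1.
In check: yes, from the white queen on g2.
King squares — g1: attacked by Qg2; g2: attacked by Bh3; h2: attacked by Qg2.
Legal moves for Black: none.
In check with no legal moves → checkmate.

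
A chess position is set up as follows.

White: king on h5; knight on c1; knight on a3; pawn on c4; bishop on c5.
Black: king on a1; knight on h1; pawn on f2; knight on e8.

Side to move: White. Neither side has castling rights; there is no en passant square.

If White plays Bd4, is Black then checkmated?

After Bd4: black king on a1; in check: yes, from the white bishop on d4.
King squares — b1: attacked by Na3; a2: attacked by Nc1; b2: attacked by Bd4.
Black has no legal moves → checkmate.

yes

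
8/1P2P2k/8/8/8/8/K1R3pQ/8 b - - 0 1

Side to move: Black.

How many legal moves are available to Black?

Black to move; king on h7.
In check: yes, from the white queen on h2.
Legal moves: Kg8, Kg7, Kg6.
Count: 3.

3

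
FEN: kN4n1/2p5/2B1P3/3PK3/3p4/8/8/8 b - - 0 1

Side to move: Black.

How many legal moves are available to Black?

Black to move; king on a8.
In check: yes, from the white bishop on c6.
Legal moves: Kxb8, Ka7.
Count: 2.

2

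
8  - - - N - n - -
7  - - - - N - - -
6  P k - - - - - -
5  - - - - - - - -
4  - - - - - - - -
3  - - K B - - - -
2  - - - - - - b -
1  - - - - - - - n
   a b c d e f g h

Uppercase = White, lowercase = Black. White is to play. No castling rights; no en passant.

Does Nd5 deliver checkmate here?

no

After Nd5: black king on b6; in check: yes, from the white knight on d5.
Black has 4 legal replies: Ka7, Kc5, Ka5, Bxd5.
In check but a legal move exists → not checkmate.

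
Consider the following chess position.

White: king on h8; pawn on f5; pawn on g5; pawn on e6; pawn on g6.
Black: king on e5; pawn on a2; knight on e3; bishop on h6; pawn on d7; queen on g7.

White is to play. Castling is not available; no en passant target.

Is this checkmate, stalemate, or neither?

White to move; white king on h8.
In check: yes, from the black queen on g7.
King squares — g7: attacked by Bh6; h7: attacked by Qg7; g8: attacked by Qg7.
Legal moves for White: none.
In check with no legal moves → checkmate.

checkmate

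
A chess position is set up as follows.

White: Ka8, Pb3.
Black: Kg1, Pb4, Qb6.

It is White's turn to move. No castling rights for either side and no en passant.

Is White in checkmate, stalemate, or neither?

White to move; white king on a8.
In check: no.
King squares — a7: attacked by Qb6; b7: attacked by Qb6; b8: attacked by Qb6.
Legal moves for White: none.
Not in check and no legal moves → stalemate.

stalemate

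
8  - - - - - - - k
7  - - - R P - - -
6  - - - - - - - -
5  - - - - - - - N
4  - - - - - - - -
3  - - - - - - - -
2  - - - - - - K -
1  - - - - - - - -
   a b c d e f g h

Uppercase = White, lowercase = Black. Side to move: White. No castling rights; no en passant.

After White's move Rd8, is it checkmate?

no

After Rd8: black king on h8; in check: yes, from the white rook on d8.
Black has 1 legal reply: Kh7.
In check but a legal move exists → not checkmate.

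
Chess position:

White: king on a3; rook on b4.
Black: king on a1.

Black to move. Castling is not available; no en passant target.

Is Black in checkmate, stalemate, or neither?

stalemate

Black to move; black king on a1.
In check: no.
King squares — b1: attacked by Rb4; a2: attacked by Ka3; b2: attacked by Ka3.
Legal moves for Black: none.
Not in check and no legal moves → stalemate.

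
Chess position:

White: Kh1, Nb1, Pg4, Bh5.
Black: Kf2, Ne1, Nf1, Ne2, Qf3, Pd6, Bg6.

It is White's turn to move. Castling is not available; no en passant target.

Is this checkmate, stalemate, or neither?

White to move; white king on h1.
In check: yes, from the black queen on f3.
King squares — g1: attacked by Ne2; g2: attacked by Ne1; h2: attacked by Nf1.
Legal moves for White: none.
In check with no legal moves → checkmate.

checkmate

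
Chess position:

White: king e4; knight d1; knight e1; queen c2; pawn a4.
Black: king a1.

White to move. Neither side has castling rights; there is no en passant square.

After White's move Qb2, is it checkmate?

After Qb2: black king on a1; in check: yes, from the white queen on b2.
King squares — b1: attacked by Qb2; a2: attacked by Qb2; b2: attacked by Nd1.
Black has no legal moves → checkmate.

yes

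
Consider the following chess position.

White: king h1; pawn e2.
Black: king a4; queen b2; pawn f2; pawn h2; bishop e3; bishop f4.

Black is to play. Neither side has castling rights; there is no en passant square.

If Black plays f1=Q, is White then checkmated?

After f1=Q: white king on h1; in check: yes, from the black queen on f1.
King squares — g1: attacked by Qf1; g2: attacked by Qf1; h2: attacked by Bf4.
White has no legal moves → checkmate.

yes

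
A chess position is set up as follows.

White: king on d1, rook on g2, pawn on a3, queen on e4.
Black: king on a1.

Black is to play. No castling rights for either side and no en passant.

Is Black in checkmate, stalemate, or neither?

Black to move; black king on a1.
In check: no.
King squares — b1: attacked by Qe4; a2: attacked by Rg2; b2: attacked by Rg2.
Legal moves for Black: none.
Not in check and no legal moves → stalemate.

stalemate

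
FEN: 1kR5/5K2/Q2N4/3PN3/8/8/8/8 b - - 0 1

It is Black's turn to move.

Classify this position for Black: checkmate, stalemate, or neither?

checkmate

Black to move; black king on b8.
In check: yes, from the white rook on c8.
King squares — a7: attacked by Qa6; b7: attacked by Qa6; c7: attacked by Rc8; a8: attacked by Qa6; c8: attacked by Qa6.
Legal moves for Black: none.
In check with no legal moves → checkmate.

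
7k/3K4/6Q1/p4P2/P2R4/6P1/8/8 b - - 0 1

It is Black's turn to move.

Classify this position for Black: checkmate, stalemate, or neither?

stalemate

Black to move; black king on h8.
In check: no.
King squares — g7: attacked by Qg6; h7: attacked by Qg6; g8: attacked by Qg6.
Legal moves for Black: none.
Not in check and no legal moves → stalemate.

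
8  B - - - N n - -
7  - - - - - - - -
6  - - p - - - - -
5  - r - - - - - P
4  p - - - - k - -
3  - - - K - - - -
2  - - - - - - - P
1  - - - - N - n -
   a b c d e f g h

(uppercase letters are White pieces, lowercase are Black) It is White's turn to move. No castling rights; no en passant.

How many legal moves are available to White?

17

White to move; king on d3.
In check: no.
Legal moves: Ng7, Nc7, Nf6, Nd6, Bb7, Bxc6, Kd4, Kc4, Kc3, Kd2, Kc2, Nf3, Ng2+, Nc2, h6, h3, h4.
Count: 17.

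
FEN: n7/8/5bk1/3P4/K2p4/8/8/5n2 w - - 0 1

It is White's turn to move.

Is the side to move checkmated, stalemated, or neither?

neither

White to move; white king on a4.
In check: no.
Legal moves for White: Kb5, Ka5, Kb4, Kb3, Ka3, d6.
White has 6 legal moves and is not in check → neither.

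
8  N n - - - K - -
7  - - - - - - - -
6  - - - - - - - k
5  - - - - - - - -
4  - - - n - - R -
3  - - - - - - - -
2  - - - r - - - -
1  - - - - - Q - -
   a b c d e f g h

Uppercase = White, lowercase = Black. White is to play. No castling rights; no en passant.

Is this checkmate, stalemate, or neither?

neither

White to move; white king on f8.
In check: no.
Legal moves for White include: Kg8, Ke8, Kf7, Ke7, Nc7, Nb6, Rg8, Rg7, Rg6+, Rg5, Rh4+, Rf4, Re4, Rxd4, Rg3, Rg2, Rg1, Qf7, ... (list truncated; more exist).
White has legal moves and is not in check → neither.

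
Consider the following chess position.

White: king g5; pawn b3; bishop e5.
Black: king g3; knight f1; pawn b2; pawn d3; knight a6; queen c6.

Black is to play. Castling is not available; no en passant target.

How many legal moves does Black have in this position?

4

Black to move; king on g3.
In check: yes, from the white bishop on e5.
Legal moves: Kh3, Kf3, Kg2, Kf2.
Count: 4.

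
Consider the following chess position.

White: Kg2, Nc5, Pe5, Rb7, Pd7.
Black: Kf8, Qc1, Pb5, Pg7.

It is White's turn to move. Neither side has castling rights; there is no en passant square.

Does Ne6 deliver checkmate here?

no

After Ne6: black king on f8; in check: yes, from the white knight on e6.
Black has 3 legal replies: Kg8, Kf7, Ke7.
In check but a legal move exists → not checkmate.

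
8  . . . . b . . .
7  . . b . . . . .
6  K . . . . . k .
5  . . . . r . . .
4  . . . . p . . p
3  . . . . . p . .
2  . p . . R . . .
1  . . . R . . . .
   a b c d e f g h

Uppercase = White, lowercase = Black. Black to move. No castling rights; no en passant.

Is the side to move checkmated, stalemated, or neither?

Black to move; black king on g6.
In check: no.
Legal moves for Black include: Bf7, Bd7, Bc6, Bb5+, Ba4, Bd8, Bb8, Bd6, Bb6, Ba5, Kh7, Kg7, Kf7, Kh6, Kf6, Kh5, Kg5, Kf5, ... (list truncated; more exist).
Black has legal moves and is not in check → neither.

neither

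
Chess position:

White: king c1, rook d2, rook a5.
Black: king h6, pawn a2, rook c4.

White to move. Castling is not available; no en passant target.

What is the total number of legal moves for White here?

White to move; king on c1.
In check: yes, from the black rook on c4.
Legal moves: Kb2, Kd1, Rc2.
Count: 3.

3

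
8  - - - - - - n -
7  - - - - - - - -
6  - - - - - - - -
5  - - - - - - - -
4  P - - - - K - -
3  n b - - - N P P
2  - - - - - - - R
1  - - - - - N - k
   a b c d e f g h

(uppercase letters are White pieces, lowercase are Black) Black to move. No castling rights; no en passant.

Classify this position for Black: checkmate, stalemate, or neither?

checkmate

Black to move; black king on h1.
In check: yes, from the white rook on h2.
King squares — g1: attacked by Nf3; g2: attacked by Rh2; h2: attacked by Nf1.
Legal moves for Black: none.
In check with no legal moves → checkmate.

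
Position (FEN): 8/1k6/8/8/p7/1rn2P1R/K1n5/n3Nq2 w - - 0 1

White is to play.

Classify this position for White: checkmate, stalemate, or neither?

checkmate

White to move; white king on a2.
In check: yes, from the black knight on c3.
King squares — a1: attacked by Nc2; b1: attacked by Rb3; b2: attacked by Rb3; a3: attacked by Nc2; b3: attacked by Na1.
Legal moves for White: none.
In check with no legal moves → checkmate.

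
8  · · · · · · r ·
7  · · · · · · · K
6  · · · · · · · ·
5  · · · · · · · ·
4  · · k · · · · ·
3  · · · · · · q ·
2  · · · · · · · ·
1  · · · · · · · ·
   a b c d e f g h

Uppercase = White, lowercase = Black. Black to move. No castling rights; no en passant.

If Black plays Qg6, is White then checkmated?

After Qg6: white king on h7; in check: yes, from the black queen on g6.
King squares — g6: attacked by Rg8; h6: attacked by Qg6; g7: attacked by Qg6; g8: attacked by Qg6; h8: attacked by Rg8.
White has no legal moves → checkmate.

yes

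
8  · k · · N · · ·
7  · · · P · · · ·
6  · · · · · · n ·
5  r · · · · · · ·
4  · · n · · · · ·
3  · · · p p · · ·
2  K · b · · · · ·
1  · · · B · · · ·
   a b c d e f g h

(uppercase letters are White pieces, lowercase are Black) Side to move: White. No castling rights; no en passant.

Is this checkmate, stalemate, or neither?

checkmate

White to move; white king on a2.
In check: yes, from the black rook on a5.
King squares — a1: attacked by Ra5; b1: attacked by Bc2; b2: attacked by Nc4; a3: attacked by Nc4; b3: attacked by Bc2.
Legal moves for White: none.
In check with no legal moves → checkmate.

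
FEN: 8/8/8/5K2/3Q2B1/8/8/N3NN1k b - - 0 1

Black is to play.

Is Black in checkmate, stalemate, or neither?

Black to move; black king on h1.
In check: no.
King squares — g1: attacked by Qd4; g2: attacked by Ne1; h2: attacked by Nf1.
Legal moves for Black: none.
Not in check and no legal moves → stalemate.

stalemate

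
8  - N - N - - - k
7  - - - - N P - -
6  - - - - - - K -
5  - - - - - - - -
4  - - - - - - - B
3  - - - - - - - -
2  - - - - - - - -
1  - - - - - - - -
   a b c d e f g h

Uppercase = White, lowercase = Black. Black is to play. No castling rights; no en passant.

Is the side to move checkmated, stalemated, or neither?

Black to move; black king on h8.
In check: no.
King squares — g7: attacked by Kg6; h7: attacked by Kg6; g8: attacked by Ne7.
Legal moves for Black: none.
Not in check and no legal moves → stalemate.

stalemate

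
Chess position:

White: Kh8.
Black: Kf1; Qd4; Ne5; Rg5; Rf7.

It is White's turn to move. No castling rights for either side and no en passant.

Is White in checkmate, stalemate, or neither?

stalemate

White to move; white king on h8.
In check: no.
King squares — g7: attacked by Rg5; h7: attacked by Rf7; g8: attacked by Rg5.
Legal moves for White: none.
Not in check and no legal moves → stalemate.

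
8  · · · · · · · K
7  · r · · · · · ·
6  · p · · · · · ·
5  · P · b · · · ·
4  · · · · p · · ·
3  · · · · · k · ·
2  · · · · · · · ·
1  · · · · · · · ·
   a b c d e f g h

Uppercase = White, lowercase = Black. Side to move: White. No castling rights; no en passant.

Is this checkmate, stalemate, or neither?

White to move; white king on h8.
In check: no.
King squares — g7: attacked by Rb7; h7: attacked by Rb7; g8: attacked by Bd5.
Legal moves for White: none.
Not in check and no legal moves → stalemate.

stalemate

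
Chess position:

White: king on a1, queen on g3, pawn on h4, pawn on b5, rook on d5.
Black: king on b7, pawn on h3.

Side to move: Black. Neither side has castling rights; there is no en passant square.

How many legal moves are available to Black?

Black to move; king on b7.
In check: no.
Legal moves: Kc8, Ka8, Ka7, Kb6, h2.
Count: 5.

5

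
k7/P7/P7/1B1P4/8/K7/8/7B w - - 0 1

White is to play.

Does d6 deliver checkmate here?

no

After d6: black king on a8; in check: yes, from the white bishop on h1.
Black has 1 legal reply: Kxa7.
In check but a legal move exists → not checkmate.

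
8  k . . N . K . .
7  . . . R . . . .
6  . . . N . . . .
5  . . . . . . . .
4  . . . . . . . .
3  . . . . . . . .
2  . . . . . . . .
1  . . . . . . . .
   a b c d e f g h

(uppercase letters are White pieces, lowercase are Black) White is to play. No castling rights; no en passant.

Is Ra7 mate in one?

After Ra7: black king on a8; in check: yes, from the white rook on a7.
Black has 2 legal replies: Kb8, Kxa7.
In check but a legal move exists → not checkmate.

no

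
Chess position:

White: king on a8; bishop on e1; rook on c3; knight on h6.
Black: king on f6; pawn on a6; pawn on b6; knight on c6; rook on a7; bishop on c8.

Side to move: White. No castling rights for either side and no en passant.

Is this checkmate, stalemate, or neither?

White to move; white king on a8.
In check: yes, from the black rook on a7.
King squares — a7: attacked by Nc6; b7: attacked by Ra7; b8: attacked by Nc6.
Legal moves for White: none.
In check with no legal moves → checkmate.

checkmate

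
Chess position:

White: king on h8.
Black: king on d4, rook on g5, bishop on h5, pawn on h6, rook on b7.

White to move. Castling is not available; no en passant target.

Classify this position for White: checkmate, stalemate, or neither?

White to move; white king on h8.
In check: no.
King squares — g7: attacked by Rg5; h7: attacked by Rb7; g8: attacked by Rg5.
Legal moves for White: none.
Not in check and no legal moves → stalemate.

stalemate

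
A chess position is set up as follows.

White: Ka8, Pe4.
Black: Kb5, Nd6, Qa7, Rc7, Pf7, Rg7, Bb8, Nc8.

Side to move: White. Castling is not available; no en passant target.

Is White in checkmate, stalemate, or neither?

checkmate

White to move; white king on a8.
In check: yes, from the black queen on a7.
King squares — a7: attacked by Rc7; b7: attacked by Nd6; b8: attacked by Qa7.
Legal moves for White: none.
In check with no legal moves → checkmate.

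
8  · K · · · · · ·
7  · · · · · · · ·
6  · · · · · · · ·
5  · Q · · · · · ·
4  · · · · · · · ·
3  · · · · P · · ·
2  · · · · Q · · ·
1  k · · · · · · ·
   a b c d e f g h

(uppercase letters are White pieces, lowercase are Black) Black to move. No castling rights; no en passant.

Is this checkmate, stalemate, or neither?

Black to move; black king on a1.
In check: no.
King squares — b1: attacked by Qb5; a2: attacked by Qe2; b2: attacked by Qe2.
Legal moves for Black: none.
Not in check and no legal moves → stalemate.

stalemate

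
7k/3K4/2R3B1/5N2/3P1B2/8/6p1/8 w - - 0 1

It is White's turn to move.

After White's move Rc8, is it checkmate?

yes

After Rc8: black king on h8; in check: yes, from the white rook on c8.
King squares — g7: attacked by Nf5; h7: attacked by Bg6; g8: attacked by Rc8.
Black has no legal moves → checkmate.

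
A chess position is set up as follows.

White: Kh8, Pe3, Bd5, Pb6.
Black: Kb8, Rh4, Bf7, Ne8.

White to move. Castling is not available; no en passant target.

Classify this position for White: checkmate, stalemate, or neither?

checkmate

White to move; white king on h8.
In check: yes, from the black rook on h4.
King squares — g7: attacked by Ne8; h7: attacked by Rh4; g8: attacked by Bf7.
Legal moves for White: none.
In check with no legal moves → checkmate.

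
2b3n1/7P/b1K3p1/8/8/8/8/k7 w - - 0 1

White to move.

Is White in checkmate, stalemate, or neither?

neither

White to move; white king on c6.
In check: no.
Legal moves for White: Kc7, Kd6, Kb6, Kd5, Kc5, hxg8=Q, hxg8=R, hxg8=B, hxg8=N, h8=Q+, h8=R, h8=B+, h8=N.
White has 13 legal moves and is not in check → neither.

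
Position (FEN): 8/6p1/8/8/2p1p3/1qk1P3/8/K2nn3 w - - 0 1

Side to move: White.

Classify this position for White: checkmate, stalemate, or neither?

stalemate

White to move; white king on a1.
In check: no.
King squares — b1: attacked by Qb3; a2: attacked by Qb3; b2: attacked by Nd1.
Legal moves for White: none.
Not in check and no legal moves → stalemate.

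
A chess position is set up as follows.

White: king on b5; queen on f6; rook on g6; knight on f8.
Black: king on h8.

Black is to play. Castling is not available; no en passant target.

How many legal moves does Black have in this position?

Black to move; king on h8.
In check: yes, from the white queen on f6.
Legal moves: none.
Count: 0.

0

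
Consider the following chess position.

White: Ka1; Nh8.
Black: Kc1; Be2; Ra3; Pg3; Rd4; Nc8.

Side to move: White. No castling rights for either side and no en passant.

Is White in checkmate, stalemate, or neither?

checkmate

White to move; white king on a1.
In check: yes, from the black rook on a3.
King squares — b1: attacked by Kc1; a2: attacked by Ra3; b2: attacked by Kc1.
Legal moves for White: none.
In check with no legal moves → checkmate.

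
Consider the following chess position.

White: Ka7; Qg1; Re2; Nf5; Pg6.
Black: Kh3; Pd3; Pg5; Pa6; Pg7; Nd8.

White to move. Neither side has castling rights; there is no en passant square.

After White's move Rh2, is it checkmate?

After Rh2: black king on h3; in check: yes, from the white rook on h2.
King squares — g2: attacked by Qg1; h2: attacked by Qg1; g3: attacked by Qg1; g4: attacked by Qg1; h4: attacked by Rh2.
Black has no legal moves → checkmate.

yes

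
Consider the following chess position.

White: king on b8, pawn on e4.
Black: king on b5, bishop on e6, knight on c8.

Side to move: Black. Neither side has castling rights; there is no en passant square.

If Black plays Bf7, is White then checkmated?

After Bf7: white king on b8; in check: no.
White is not in check, so this cannot be checkmate.

no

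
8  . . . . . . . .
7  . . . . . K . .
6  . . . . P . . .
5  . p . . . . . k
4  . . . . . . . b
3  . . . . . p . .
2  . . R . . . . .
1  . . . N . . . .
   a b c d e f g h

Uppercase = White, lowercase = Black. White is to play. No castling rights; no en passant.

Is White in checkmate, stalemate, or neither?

White to move; white king on f7.
In check: no.
Legal moves for White include: Kg8, Kf8, Ke8, Kg7, Rc8, Rc7, Rc6, Rc5+, Rc4, Rc3, Rh2, Rg2, Rf2, Re2, Rd2, Rb2, Ra2, Rc1, ... (list truncated; more exist).
White has legal moves and is not in check → neither.

neither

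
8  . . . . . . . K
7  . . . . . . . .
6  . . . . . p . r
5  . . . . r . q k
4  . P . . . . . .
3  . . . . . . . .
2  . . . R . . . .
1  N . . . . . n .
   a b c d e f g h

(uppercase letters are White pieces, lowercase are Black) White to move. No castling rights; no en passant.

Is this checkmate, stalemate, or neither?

checkmate

White to move; white king on h8.
In check: yes, from the black rook on h6.
King squares — g7: attacked by Qg5; h7: attacked by Rh6; g8: attacked by Qg5.
Legal moves for White: none.
In check with no legal moves → checkmate.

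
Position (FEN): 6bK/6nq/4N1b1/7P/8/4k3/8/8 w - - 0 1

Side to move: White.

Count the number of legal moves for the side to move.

White to move; king on h8.
In check: yes, from the black queen on h7.
Legal moves: none.
Count: 0.

0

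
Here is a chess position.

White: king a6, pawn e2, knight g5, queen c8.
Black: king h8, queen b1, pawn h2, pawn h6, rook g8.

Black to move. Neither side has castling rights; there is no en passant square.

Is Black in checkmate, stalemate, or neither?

Black to move; black king on h8.
In check: no.
Legal moves for Black include: Kg7, Rf8, Re8, Rd8, Rxc8, Qb8, Qh7, Qb7+, Qg6+, Qb6+, Qf5, Qb5+, Qe4, Qb4, Qd3+, Qb3, Qc2, Qb2, ... (list truncated; more exist).
Black has legal moves and is not in check → neither.

neither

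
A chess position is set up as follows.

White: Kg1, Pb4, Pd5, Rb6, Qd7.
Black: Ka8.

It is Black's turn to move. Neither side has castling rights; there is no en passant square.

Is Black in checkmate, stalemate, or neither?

stalemate

Black to move; black king on a8.
In check: no.
King squares — a7: attacked by Qd7; b7: attacked by Rb6; b8: attacked by Rb6.
Legal moves for Black: none.
Not in check and no legal moves → stalemate.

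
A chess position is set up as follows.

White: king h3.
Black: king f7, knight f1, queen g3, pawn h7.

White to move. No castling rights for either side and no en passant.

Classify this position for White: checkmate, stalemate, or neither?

checkmate

White to move; white king on h3.
In check: yes, from the black queen on g3.
King squares — g2: attacked by Qg3; h2: attacked by Nf1; g3: attacked by Nf1; g4: attacked by Qg3; h4: attacked by Qg3.
Legal moves for White: none.
In check with no legal moves → checkmate.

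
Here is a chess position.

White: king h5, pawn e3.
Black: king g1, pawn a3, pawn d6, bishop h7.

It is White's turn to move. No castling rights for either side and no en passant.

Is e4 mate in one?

no

After e4: black king on g1; in check: no.
Black is not in check, so this cannot be checkmate.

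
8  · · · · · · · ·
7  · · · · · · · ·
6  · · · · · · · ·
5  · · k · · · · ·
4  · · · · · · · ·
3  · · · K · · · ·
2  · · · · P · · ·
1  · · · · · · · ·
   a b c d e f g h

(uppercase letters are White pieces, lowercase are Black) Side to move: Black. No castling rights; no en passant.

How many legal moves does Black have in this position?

6

Black to move; king on c5.
In check: no.
Legal moves: Kd6, Kc6, Kb6, Kd5, Kb5, Kb4.
Count: 6.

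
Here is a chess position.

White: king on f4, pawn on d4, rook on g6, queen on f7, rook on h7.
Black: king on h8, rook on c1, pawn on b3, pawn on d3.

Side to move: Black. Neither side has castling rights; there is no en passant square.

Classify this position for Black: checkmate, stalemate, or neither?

Black to move; black king on h8.
In check: yes, from the white rook on h7.
King squares — g7: attacked by Rg6; h7: attacked by Qf7; g8: attacked by Rg6.
Legal moves for Black: none.
In check with no legal moves → checkmate.

checkmate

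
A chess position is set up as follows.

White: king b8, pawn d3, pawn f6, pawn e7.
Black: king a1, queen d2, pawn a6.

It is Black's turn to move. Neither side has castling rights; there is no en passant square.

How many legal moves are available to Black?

22

Black to move; king on a1.
In check: no.
Legal moves: Qh6, Qg5, Qa5, Qf4+, Qb4+, Qe3, Qxd3, Qc3, Qh2+, Qg2, Qf2, Qe2, Qc2, Qb2+, Qa2, Qe1, Qd1, Qc1, Kb2, Ka2, Kb1, a5.
Count: 22.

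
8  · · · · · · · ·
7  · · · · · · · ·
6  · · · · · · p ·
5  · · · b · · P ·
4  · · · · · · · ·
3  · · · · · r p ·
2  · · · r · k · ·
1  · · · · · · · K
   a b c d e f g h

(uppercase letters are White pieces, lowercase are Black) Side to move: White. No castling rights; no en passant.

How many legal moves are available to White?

0

White to move; king on h1.
In check: no.
Legal moves: none.
Count: 0.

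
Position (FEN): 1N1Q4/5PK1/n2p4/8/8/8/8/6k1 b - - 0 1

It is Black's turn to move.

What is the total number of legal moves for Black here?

10

Black to move; king on g1.
In check: no.
Legal moves: Nxb8, Nc7, Nc5, Nb4, Kh2, Kg2, Kf2, Kh1, Kf1, d5.
Count: 10.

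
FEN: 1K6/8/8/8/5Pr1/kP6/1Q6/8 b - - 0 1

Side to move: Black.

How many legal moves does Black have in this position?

Black to move; king on a3.
In check: yes, from the white queen on b2.
Legal moves: Kb4, Kxb2.
Count: 2.

2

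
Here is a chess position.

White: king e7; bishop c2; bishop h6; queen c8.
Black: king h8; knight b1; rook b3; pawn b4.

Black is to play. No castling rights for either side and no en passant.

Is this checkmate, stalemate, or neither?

checkmate

Black to move; black king on h8.
In check: yes, from the white queen on c8.
King squares — g7: attacked by Bh6; h7: attacked by Bc2; g8: attacked by Qc8.
Legal moves for Black: none.
In check with no legal moves → checkmate.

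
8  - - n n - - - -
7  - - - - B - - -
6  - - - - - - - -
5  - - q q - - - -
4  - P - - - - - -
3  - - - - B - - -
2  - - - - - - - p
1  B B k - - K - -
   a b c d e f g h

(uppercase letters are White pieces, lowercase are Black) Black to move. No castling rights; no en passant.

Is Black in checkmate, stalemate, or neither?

Black to move; black king on c1.
In check: yes, from the white bishop on e3.
Legal moves for Black: Kd1, Kxb1, Qd2, Qxe3.
Black is in check but has 4 legal moves → neither.

neither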